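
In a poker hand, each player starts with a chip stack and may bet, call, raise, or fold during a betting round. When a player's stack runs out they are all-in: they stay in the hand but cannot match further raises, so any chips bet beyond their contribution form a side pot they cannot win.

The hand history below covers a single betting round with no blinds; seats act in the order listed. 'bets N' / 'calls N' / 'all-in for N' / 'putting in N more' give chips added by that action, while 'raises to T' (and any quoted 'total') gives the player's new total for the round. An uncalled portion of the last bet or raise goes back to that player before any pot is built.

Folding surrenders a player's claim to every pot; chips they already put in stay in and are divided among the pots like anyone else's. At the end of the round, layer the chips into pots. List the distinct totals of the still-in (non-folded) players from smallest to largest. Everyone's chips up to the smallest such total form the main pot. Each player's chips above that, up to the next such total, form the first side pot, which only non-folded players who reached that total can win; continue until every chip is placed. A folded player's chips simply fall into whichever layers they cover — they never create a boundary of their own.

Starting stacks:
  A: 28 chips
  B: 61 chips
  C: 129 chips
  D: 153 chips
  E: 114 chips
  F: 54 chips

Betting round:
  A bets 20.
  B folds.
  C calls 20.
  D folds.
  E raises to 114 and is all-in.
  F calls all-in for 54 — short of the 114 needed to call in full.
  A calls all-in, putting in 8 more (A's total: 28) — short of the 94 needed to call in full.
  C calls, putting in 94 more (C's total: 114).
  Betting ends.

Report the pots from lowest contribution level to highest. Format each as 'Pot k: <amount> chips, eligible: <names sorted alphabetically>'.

Pot 1: 112 chips, eligible: A, C, E, F
Pot 2: 78 chips, eligible: C, E, F
Pot 3: 120 chips, eligible: C, E

Derivation:
Contributions: A=28, C=114, E=114, F=54
Folded: B, D
Pot levels (distinct totals of non-folded players): 28, 54, 114
Layer 1-28: 28 each from A, C, E, F = 28*4 = 112 chips; eligible A, C, E, F
Layer 29-54: 26 each from C, E, F = 26*3 = 78 chips; eligible C, E, F
Layer 55-114: 60 each from C, E = 60*2 = 120 chips; eligible C, E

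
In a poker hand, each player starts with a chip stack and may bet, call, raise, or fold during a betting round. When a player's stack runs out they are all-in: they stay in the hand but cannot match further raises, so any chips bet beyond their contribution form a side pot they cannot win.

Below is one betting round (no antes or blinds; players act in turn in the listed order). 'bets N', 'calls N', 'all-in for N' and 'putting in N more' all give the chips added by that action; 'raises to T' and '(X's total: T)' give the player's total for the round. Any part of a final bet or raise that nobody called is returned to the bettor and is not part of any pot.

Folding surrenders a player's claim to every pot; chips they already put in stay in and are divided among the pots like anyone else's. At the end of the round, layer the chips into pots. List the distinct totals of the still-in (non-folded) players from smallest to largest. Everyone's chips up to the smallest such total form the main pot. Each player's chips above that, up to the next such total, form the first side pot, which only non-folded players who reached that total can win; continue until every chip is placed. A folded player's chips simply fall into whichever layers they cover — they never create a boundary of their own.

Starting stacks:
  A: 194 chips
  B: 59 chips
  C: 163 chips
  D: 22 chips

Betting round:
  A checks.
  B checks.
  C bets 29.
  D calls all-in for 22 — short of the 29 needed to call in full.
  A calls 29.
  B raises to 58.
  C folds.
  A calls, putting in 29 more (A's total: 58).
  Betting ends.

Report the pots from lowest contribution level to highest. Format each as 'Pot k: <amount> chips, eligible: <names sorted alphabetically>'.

Contributions: A=58, B=58, C=29, D=22
Folded: C
Pot levels (distinct totals of non-folded players): 22, 58
Layer 1-22: 22 each from A, B, C, D = 22*4 = 88 chips; eligible A, B, D
Layer 23-58: A 36 + B 36 + C 7 = 79 chips; eligible A, B

Pot 1: 88 chips, eligible: A, B, D
Pot 2: 79 chips, eligible: A, B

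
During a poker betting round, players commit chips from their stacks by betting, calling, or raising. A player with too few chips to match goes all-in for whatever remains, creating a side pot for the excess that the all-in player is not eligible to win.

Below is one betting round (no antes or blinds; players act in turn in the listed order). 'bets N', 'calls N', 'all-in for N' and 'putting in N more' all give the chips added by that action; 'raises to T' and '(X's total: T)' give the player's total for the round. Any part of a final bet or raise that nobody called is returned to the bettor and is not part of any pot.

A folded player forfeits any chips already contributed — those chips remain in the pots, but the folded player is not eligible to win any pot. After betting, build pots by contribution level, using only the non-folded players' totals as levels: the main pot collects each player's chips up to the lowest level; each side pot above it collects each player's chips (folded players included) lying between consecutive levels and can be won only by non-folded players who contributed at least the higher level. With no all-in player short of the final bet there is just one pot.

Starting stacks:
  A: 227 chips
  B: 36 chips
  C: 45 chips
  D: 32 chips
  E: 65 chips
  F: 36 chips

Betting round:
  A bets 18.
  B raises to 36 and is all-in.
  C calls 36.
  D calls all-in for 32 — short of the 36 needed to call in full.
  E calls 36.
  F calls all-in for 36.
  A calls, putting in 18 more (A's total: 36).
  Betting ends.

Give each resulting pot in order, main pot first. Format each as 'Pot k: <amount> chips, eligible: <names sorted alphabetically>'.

Pot 1: 192 chips, eligible: A, B, C, D, E, F
Pot 2: 20 chips, eligible: A, B, C, E, F

Derivation:
Contributions: A=36, B=36, C=36, D=32, E=36, F=36
Pot levels (distinct totals of non-folded players): 32, 36
Layer 1-32: 32 each from A, B, C, D, E, F = 32*6 = 192 chips; eligible A, B, C, D, E, F
Layer 33-36: 4 each from A, B, C, E, F = 4*5 = 20 chips; eligible A, B, C, E, F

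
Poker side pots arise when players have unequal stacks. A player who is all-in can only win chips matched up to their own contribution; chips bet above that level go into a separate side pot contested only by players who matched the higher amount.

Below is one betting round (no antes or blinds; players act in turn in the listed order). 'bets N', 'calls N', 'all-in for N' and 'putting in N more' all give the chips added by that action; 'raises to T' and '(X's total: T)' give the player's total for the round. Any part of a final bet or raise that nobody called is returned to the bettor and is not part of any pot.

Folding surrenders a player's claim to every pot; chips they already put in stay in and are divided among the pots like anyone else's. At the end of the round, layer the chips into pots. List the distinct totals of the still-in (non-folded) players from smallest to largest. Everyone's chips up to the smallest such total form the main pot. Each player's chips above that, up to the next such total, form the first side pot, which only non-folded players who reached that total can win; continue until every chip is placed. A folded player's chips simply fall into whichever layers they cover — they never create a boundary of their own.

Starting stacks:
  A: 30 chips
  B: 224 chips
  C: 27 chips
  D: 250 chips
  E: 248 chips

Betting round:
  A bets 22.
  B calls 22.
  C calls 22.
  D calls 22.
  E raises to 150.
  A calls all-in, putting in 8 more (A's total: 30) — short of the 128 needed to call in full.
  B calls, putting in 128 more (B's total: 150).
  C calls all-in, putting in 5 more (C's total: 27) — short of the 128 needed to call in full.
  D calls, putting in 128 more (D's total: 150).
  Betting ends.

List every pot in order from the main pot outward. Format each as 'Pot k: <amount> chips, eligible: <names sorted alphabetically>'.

Pot 1: 135 chips, eligible: A, B, C, D, E
Pot 2: 12 chips, eligible: A, B, D, E
Pot 3: 360 chips, eligible: B, D, E

Derivation:
Contributions: A=30, B=150, C=27, D=150, E=150
Pot levels (distinct totals of non-folded players): 27, 30, 150
Layer 1-27: 27 each from A, B, C, D, E = 27*5 = 135 chips; eligible A, B, C, D, E
Layer 28-30: 3 each from A, B, D, E = 3*4 = 12 chips; eligible A, B, D, E
Layer 31-150: 120 each from B, D, E = 120*3 = 360 chips; eligible B, D, E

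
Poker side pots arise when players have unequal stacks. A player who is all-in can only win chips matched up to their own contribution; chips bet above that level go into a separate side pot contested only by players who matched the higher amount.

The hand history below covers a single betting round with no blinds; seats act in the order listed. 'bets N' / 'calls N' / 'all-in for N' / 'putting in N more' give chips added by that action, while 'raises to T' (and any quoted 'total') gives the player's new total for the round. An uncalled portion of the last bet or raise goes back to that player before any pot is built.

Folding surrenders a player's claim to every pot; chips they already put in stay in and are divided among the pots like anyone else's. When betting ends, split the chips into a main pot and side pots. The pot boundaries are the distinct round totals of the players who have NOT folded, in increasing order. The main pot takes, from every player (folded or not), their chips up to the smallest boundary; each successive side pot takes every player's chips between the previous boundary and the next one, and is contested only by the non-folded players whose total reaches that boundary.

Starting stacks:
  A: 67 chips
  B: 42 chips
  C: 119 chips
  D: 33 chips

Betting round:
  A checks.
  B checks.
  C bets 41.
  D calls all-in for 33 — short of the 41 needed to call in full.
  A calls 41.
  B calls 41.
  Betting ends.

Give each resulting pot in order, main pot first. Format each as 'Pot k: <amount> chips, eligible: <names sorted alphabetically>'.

Pot 1: 132 chips, eligible: A, B, C, D
Pot 2: 24 chips, eligible: A, B, C

Derivation:
Contributions: A=41, B=41, C=41, D=33
Pot levels (distinct totals of non-folded players): 33, 41
Layer 1-33: 33 each from A, B, C, D = 33*4 = 132 chips; eligible A, B, C, D
Layer 34-41: 8 each from A, B, C = 8*3 = 24 chips; eligible A, B, C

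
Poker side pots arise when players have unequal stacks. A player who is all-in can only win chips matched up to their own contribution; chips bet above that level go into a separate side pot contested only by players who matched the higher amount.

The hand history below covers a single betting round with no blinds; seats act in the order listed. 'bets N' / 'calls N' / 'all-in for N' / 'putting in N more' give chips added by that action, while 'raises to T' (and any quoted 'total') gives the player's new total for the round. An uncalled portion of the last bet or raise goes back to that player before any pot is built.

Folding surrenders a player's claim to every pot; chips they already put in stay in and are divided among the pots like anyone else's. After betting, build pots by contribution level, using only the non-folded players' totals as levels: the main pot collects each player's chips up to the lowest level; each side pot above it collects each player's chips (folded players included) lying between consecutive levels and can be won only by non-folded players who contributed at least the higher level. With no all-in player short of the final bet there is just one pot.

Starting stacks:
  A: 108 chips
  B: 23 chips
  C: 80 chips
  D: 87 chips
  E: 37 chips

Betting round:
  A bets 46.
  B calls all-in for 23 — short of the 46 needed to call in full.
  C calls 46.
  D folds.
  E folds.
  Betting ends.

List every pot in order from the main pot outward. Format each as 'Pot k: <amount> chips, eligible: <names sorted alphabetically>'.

Contributions: A=46, B=23, C=46
Folded: D, E
Pot levels (distinct totals of non-folded players): 23, 46
Layer 1-23: 23 each from A, B, C = 23*3 = 69 chips; eligible A, B, C
Layer 24-46: 23 each from A, C = 23*2 = 46 chips; eligible A, C

Pot 1: 69 chips, eligible: A, B, C
Pot 2: 46 chips, eligible: A, C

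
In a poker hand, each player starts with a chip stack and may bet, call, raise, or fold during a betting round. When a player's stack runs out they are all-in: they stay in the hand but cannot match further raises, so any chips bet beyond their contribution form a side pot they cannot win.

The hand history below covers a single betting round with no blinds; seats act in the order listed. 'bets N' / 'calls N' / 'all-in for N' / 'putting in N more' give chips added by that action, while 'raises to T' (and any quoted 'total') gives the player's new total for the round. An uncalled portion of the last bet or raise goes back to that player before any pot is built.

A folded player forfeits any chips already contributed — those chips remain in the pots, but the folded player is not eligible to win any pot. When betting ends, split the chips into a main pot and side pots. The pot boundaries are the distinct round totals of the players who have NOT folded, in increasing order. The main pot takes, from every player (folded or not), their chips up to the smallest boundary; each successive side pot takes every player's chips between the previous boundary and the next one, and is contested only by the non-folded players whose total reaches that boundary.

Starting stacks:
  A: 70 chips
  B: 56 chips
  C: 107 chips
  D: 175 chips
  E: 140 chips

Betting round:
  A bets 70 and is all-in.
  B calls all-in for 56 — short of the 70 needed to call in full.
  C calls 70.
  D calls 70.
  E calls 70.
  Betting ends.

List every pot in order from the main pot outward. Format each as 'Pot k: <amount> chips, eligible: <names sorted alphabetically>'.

Pot 1: 280 chips, eligible: A, B, C, D, E
Pot 2: 56 chips, eligible: A, C, D, E

Derivation:
Contributions: A=70, B=56, C=70, D=70, E=70
Pot levels (distinct totals of non-folded players): 56, 70
Layer 1-56: 56 each from A, B, C, D, E = 56*5 = 280 chips; eligible A, B, C, D, E
Layer 57-70: 14 each from A, C, D, E = 14*4 = 56 chips; eligible A, C, D, E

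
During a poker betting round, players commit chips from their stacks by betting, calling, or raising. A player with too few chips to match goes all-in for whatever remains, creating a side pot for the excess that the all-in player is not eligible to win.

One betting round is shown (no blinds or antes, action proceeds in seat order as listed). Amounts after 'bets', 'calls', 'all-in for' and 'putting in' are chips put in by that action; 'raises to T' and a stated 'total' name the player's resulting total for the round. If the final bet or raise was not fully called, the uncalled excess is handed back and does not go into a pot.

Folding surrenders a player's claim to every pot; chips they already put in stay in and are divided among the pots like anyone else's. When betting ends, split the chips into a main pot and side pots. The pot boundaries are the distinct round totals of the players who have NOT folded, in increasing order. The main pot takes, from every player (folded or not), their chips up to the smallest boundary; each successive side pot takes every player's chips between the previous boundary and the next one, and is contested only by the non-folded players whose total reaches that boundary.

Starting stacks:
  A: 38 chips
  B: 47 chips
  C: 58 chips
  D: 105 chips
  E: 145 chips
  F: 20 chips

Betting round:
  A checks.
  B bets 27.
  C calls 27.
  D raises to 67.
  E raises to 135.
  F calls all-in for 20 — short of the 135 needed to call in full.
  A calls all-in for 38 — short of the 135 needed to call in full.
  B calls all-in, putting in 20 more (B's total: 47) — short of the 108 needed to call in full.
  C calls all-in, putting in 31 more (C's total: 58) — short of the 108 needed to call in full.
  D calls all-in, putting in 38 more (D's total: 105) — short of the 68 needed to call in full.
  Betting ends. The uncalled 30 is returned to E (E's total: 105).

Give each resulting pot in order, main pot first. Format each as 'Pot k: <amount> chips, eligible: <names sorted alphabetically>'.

Contributions (after 30 returned to E): A=38, B=47, C=58, D=105, E=105, F=20
Pot levels (distinct totals of non-folded players): 20, 38, 47, 58, 105
Layer 1-20: 20 each from A, B, C, D, E, F = 20*6 = 120 chips; eligible A, B, C, D, E, F
Layer 21-38: 18 each from A, B, C, D, E = 18*5 = 90 chips; eligible A, B, C, D, E
Layer 39-47: 9 each from B, C, D, E = 9*4 = 36 chips; eligible B, C, D, E
Layer 48-58: 11 each from C, D, E = 11*3 = 33 chips; eligible C, D, E
Layer 59-105: 47 each from D, E = 47*2 = 94 chips; eligible D, E

Pot 1: 120 chips, eligible: A, B, C, D, E, F
Pot 2: 90 chips, eligible: A, B, C, D, E
Pot 3: 36 chips, eligible: B, C, D, E
Pot 4: 33 chips, eligible: C, D, E
Pot 5: 94 chips, eligible: D, E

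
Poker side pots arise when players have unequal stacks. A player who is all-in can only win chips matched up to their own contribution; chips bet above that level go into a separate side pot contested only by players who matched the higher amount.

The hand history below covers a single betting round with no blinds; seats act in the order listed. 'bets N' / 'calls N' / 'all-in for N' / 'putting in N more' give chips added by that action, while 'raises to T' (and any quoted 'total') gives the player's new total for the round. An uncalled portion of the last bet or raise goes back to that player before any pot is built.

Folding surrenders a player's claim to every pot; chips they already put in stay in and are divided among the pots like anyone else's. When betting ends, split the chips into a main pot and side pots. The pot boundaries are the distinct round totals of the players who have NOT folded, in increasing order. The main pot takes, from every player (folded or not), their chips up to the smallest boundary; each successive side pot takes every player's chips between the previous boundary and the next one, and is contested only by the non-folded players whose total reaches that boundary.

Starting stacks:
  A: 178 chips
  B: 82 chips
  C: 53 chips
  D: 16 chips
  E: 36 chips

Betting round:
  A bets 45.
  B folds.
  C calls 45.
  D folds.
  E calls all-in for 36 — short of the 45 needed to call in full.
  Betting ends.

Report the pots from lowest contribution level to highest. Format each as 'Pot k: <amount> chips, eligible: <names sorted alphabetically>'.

Contributions: A=45, C=45, E=36
Folded: B, D
Pot levels (distinct totals of non-folded players): 36, 45
Layer 1-36: 36 each from A, C, E = 36*3 = 108 chips; eligible A, C, E
Layer 37-45: 9 each from A, C = 9*2 = 18 chips; eligible A, C

Pot 1: 108 chips, eligible: A, C, E
Pot 2: 18 chips, eligible: A, C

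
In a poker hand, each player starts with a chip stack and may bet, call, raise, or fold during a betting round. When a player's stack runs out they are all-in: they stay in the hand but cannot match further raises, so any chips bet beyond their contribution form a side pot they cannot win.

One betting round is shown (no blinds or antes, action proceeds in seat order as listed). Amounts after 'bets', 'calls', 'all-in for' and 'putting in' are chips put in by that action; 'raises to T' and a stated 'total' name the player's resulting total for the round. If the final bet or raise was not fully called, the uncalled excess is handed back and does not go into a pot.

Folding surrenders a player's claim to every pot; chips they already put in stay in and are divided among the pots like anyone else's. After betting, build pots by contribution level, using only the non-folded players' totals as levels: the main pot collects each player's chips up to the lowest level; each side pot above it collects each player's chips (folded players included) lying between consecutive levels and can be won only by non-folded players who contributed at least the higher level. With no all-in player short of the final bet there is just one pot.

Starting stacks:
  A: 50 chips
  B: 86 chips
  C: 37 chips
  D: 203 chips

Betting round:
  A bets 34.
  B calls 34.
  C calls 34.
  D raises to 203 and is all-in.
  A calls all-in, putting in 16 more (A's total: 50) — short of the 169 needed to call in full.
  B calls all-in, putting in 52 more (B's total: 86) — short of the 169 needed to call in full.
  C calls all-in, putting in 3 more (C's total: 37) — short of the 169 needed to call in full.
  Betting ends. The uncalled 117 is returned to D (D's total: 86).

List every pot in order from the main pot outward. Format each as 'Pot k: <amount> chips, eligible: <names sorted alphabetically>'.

Pot 1: 148 chips, eligible: A, B, C, D
Pot 2: 39 chips, eligible: A, B, D
Pot 3: 72 chips, eligible: B, D

Derivation:
Contributions (after 117 returned to D): A=50, B=86, C=37, D=86
Pot levels (distinct totals of non-folded players): 37, 50, 86
Layer 1-37: 37 each from A, B, C, D = 37*4 = 148 chips; eligible A, B, C, D
Layer 38-50: 13 each from A, B, D = 13*3 = 39 chips; eligible A, B, D
Layer 51-86: 36 each from B, D = 36*2 = 72 chips; eligible B, D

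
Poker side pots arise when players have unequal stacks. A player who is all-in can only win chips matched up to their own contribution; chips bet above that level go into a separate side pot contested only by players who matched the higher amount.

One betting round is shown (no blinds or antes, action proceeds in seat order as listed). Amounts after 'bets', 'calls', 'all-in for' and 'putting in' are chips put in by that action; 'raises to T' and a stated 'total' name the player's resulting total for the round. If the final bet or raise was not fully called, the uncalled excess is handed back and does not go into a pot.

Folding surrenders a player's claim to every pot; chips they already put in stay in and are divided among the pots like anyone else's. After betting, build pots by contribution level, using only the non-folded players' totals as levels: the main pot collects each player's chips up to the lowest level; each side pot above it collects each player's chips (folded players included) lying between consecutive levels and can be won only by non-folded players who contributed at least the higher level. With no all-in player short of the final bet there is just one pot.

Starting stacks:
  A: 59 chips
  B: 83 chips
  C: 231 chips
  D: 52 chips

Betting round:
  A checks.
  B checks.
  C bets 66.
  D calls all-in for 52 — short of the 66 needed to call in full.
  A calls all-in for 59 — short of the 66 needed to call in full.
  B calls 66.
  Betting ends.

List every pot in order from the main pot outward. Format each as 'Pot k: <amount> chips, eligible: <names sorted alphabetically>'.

Contributions: A=59, B=66, C=66, D=52
Pot levels (distinct totals of non-folded players): 52, 59, 66
Layer 1-52: 52 each from A, B, C, D = 52*4 = 208 chips; eligible A, B, C, D
Layer 53-59: 7 each from A, B, C = 7*3 = 21 chips; eligible A, B, C
Layer 60-66: 7 each from B, C = 7*2 = 14 chips; eligible B, C

Pot 1: 208 chips, eligible: A, B, C, D
Pot 2: 21 chips, eligible: A, B, C
Pot 3: 14 chips, eligible: B, C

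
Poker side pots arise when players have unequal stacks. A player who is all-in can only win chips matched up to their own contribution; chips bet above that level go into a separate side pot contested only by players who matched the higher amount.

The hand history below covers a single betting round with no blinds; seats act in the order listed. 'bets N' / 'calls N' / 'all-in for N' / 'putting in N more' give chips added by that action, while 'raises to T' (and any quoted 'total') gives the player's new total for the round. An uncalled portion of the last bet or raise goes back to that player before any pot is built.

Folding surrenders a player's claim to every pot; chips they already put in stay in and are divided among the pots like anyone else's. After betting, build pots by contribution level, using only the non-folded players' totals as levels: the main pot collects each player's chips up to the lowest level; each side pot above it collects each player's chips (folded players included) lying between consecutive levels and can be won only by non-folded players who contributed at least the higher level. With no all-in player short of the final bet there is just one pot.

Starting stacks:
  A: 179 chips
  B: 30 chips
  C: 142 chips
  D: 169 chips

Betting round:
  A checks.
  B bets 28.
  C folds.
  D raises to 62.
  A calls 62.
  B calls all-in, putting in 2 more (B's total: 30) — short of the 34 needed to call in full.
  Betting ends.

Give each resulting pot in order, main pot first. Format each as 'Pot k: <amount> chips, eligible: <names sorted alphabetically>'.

Contributions: A=62, B=30, D=62
Folded: C
Pot levels (distinct totals of non-folded players): 30, 62
Layer 1-30: 30 each from A, B, D = 30*3 = 90 chips; eligible A, B, D
Layer 31-62: 32 each from A, D = 32*2 = 64 chips; eligible A, D

Pot 1: 90 chips, eligible: A, B, D
Pot 2: 64 chips, eligible: A, D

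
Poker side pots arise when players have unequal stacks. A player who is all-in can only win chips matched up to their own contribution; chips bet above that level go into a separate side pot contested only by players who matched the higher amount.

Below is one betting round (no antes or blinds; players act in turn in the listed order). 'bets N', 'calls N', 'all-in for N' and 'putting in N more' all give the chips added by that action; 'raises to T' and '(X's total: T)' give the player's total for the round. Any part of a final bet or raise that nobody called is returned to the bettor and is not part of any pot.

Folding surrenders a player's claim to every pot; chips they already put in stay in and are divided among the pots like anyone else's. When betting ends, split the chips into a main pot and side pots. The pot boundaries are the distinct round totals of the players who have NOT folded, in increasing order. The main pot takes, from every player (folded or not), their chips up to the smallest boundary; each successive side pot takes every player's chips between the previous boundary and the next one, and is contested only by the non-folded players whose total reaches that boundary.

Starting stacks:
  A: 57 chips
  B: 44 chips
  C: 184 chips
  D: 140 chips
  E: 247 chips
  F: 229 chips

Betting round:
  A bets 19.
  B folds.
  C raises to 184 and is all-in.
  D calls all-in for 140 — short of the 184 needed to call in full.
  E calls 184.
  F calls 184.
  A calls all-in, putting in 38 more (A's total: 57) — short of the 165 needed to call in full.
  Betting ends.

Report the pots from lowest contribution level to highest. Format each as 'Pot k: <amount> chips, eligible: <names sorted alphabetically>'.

Pot 1: 285 chips, eligible: A, C, D, E, F
Pot 2: 332 chips, eligible: C, D, E, F
Pot 3: 132 chips, eligible: C, E, F

Derivation:
Contributions: A=57, C=184, D=140, E=184, F=184
Folded: B
Pot levels (distinct totals of non-folded players): 57, 140, 184
Layer 1-57: 57 each from A, C, D, E, F = 57*5 = 285 chips; eligible A, C, D, E, F
Layer 58-140: 83 each from C, D, E, F = 83*4 = 332 chips; eligible C, D, E, F
Layer 141-184: 44 each from C, E, F = 44*3 = 132 chips; eligible C, E, F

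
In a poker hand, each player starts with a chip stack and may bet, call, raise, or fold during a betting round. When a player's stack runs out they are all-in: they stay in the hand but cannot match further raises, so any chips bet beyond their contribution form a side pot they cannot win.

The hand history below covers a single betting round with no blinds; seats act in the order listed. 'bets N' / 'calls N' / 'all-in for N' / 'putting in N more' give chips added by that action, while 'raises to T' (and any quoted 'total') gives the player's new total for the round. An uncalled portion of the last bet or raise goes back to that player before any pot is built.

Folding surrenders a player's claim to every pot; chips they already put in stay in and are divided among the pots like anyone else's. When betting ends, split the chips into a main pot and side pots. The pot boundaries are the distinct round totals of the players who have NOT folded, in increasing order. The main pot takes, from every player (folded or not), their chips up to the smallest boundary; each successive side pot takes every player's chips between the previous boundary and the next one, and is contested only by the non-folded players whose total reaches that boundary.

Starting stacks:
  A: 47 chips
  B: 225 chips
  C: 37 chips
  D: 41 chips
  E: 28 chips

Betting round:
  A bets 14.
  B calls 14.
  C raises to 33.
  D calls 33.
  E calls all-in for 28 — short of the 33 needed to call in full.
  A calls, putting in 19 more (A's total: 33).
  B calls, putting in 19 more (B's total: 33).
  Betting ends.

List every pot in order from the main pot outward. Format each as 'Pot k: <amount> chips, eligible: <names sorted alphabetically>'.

Pot 1: 140 chips, eligible: A, B, C, D, E
Pot 2: 20 chips, eligible: A, B, C, D

Derivation:
Contributions: A=33, B=33, C=33, D=33, E=28
Pot levels (distinct totals of non-folded players): 28, 33
Layer 1-28: 28 each from A, B, C, D, E = 28*5 = 140 chips; eligible A, B, C, D, E
Layer 29-33: 5 each from A, B, C, D = 5*4 = 20 chips; eligible A, B, C, D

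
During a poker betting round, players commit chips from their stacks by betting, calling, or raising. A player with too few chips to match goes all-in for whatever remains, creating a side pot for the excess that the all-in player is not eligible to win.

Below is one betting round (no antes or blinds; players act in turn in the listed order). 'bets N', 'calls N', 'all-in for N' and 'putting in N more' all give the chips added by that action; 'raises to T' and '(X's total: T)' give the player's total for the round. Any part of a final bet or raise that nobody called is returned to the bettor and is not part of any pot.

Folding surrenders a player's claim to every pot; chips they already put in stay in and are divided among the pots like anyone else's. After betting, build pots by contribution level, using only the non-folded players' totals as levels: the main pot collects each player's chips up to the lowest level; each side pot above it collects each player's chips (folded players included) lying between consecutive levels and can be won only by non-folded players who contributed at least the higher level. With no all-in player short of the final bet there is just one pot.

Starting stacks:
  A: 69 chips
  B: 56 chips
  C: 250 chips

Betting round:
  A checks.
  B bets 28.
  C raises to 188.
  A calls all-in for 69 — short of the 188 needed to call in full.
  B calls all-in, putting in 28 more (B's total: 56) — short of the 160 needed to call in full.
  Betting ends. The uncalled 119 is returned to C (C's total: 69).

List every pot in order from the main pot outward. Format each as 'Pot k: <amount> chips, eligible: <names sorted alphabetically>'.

Pot 1: 168 chips, eligible: A, B, C
Pot 2: 26 chips, eligible: A, C

Derivation:
Contributions (after 119 returned to C): A=69, B=56, C=69
Pot levels (distinct totals of non-folded players): 56, 69
Layer 1-56: 56 each from A, B, C = 56*3 = 168 chips; eligible A, B, C
Layer 57-69: 13 each from A, C = 13*2 = 26 chips; eligible A, C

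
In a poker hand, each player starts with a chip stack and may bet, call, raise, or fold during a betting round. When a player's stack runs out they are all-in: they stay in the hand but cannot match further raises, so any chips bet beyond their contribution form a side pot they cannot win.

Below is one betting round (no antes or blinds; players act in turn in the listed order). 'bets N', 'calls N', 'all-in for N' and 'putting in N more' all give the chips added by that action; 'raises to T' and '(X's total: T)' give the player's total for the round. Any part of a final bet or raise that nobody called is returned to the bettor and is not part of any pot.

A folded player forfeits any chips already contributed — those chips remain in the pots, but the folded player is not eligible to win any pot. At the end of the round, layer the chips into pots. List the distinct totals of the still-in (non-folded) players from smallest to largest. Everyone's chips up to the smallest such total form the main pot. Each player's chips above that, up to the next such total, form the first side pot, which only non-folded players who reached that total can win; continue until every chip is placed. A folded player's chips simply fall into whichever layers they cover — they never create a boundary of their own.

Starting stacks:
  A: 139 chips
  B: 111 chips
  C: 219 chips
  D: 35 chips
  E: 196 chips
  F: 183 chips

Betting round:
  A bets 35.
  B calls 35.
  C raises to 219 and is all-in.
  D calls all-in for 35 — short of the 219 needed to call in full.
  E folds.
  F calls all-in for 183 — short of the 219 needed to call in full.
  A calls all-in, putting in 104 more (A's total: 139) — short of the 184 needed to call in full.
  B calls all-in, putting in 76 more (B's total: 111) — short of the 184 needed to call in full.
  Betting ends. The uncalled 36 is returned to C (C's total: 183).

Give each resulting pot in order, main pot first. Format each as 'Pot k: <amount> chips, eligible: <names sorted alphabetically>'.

Pot 1: 175 chips, eligible: A, B, C, D, F
Pot 2: 304 chips, eligible: A, B, C, F
Pot 3: 84 chips, eligible: A, C, F
Pot 4: 88 chips, eligible: C, F

Derivation:
Contributions (after 36 returned to C): A=139, B=111, C=183, D=35, F=183
Folded: E
Pot levels (distinct totals of non-folded players): 35, 111, 139, 183
Layer 1-35: 35 each from A, B, C, D, F = 35*5 = 175 chips; eligible A, B, C, D, F
Layer 36-111: 76 each from A, B, C, F = 76*4 = 304 chips; eligible A, B, C, F
Layer 112-139: 28 each from A, C, F = 28*3 = 84 chips; eligible A, C, F
Layer 140-183: 44 each from C, F = 44*2 = 88 chips; eligible C, F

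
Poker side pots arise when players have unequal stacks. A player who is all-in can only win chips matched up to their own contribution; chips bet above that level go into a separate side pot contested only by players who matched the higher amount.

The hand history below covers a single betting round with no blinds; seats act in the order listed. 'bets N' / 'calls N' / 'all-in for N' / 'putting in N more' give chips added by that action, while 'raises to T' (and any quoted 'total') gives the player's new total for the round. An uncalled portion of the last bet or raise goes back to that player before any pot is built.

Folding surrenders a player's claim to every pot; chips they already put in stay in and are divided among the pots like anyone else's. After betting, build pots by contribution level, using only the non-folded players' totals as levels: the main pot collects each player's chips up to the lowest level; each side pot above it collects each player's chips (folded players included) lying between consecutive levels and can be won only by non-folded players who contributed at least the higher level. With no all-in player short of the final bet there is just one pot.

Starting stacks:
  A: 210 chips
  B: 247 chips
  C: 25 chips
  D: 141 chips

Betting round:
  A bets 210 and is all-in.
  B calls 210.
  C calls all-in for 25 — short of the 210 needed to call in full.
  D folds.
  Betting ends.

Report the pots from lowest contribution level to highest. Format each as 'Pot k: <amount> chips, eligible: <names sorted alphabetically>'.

Pot 1: 75 chips, eligible: A, B, C
Pot 2: 370 chips, eligible: A, B

Derivation:
Contributions: A=210, B=210, C=25
Folded: D
Pot levels (distinct totals of non-folded players): 25, 210
Layer 1-25: 25 each from A, B, C = 25*3 = 75 chips; eligible A, B, C
Layer 26-210: 185 each from A, B = 185*2 = 370 chips; eligible A, B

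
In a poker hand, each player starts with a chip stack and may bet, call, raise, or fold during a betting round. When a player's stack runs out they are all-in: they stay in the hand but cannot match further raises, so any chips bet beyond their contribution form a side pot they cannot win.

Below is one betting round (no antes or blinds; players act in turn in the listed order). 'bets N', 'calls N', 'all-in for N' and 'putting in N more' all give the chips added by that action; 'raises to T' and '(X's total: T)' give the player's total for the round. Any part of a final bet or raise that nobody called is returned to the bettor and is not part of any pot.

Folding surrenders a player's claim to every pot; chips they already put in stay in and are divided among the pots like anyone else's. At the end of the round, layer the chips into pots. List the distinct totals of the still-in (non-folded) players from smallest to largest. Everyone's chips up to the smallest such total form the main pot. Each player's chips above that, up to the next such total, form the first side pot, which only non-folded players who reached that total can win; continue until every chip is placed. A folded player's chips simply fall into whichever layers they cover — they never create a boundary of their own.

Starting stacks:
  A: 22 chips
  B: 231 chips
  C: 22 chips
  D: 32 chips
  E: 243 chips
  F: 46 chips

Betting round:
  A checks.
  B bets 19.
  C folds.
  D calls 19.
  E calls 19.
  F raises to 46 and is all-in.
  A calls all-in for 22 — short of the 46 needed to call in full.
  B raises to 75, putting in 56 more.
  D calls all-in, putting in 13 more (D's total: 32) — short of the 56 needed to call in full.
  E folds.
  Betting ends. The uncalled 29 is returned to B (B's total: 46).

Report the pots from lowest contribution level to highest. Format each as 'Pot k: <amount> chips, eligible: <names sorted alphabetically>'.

Pot 1: 107 chips, eligible: A, B, D, F
Pot 2: 30 chips, eligible: B, D, F
Pot 3: 28 chips, eligible: B, F

Derivation:
Contributions (after 29 returned to B): A=22, B=46, D=32, E=19, F=46
Folded: C, E
Pot levels (distinct totals of non-folded players): 22, 32, 46
Layer 1-22: A 22 + B 22 + D 22 + E 19 + F 22 = 107 chips; eligible A, B, D, F
Layer 23-32: 10 each from B, D, F = 10*3 = 30 chips; eligible B, D, F
Layer 33-46: 14 each from B, F = 14*2 = 28 chips; eligible B, F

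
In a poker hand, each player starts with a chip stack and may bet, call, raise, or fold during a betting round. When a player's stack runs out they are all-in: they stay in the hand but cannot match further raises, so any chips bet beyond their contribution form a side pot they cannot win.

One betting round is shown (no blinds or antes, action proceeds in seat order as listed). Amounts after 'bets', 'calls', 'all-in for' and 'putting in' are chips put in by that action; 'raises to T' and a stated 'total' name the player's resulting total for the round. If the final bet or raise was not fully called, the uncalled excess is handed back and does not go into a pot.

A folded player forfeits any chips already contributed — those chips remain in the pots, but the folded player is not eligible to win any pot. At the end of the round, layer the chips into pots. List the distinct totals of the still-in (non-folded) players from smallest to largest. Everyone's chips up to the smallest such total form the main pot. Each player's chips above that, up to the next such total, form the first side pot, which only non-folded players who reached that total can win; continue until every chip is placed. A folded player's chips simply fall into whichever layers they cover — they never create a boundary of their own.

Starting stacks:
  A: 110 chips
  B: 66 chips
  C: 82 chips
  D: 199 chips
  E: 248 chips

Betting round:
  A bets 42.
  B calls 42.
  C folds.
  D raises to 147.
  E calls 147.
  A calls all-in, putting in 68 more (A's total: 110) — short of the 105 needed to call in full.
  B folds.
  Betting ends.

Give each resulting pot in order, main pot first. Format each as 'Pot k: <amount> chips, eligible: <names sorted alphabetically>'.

Pot 1: 372 chips, eligible: A, D, E
Pot 2: 74 chips, eligible: D, E

Derivation:
Contributions: A=110, B=42, D=147, E=147
Folded: B, C
Pot levels (distinct totals of non-folded players): 110, 147
Layer 1-110: A 110 + B 42 + D 110 + E 110 = 372 chips; eligible A, D, E
Layer 111-147: 37 each from D, E = 37*2 = 74 chips; eligible D, E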